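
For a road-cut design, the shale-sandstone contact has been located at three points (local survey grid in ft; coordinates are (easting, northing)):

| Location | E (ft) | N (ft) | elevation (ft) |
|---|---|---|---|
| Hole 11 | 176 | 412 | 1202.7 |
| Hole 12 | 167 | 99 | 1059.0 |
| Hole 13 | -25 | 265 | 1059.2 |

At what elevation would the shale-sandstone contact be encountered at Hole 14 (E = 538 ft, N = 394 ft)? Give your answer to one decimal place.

Let the plane be z = a·E + b·N + c.
Hole 12−Hole 11: −9a − 313b = −143.7;  Hole 13−Hole 11: −201a − 147b = −143.5.
Solving gives a = 0.38629, b = 0.44800.
Then c = 1202.7 − a·176 − b·412 = 950.14.
At (538, 394): z = 207.8 + 176.5 + 950.14 = 1334.5 ft.

1334.5 ft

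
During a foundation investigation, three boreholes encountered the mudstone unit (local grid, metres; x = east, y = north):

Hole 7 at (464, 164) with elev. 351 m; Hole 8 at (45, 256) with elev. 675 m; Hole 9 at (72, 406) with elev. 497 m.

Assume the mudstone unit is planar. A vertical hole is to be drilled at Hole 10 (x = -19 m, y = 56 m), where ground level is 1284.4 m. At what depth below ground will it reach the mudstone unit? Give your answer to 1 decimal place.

Let the plane be z = a·x + b·y + c.
Hole 8−Hole 7: −419a + 92b = 324;  Hole 9−Hole 7: −392a + 242b = 146.
Solving gives a = −0.99452, b = −1.00765.
Then c = 351 − a·464 − b·164 = 977.71.
At (-19, 56): z_contact = 18.90 − 56.43 + 977.71 = 940.18 m.
Depth below ground = 1284.4 − 940.18 = 344.2 m.

344.2 m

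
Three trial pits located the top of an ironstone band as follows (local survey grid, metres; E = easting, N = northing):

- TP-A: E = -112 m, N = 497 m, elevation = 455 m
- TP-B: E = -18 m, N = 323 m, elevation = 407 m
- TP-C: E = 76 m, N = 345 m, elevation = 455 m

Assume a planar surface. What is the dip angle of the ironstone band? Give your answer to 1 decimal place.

Two edge vectors: TP-A→TP-B = (94, -174, -48), TP-A→TP-C = (188, -152, 0).
Normal n = (TP-A→TP-B) × (TP-A→TP-C) = (-7296, -9024, 18424).
So ∂z/∂E = −n_x/n_z = 0.39601 and ∂z/∂N = −n_y/n_z = 0.48980.
Gradient magnitude |∇z| = √(a² + b²) = √(0.15682 + 0.23990) = 0.62986.
True dip = arctan(0.62986) = 32.2°, dipping toward SW (azimuth ≈ 219°).

32.2°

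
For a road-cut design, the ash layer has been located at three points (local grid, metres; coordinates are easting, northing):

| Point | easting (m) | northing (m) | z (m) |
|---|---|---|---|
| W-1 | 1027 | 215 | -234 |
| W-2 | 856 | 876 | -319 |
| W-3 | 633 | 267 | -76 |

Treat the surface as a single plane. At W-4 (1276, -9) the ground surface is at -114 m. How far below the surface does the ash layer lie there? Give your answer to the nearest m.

174 m

Let the plane be z = a·easting + b·northing + c.
W-2−W-1: −171a + 661b = −85;  W-3−W-1: −394a + 52b = 158.
Solving gives a = −0.43276, b = −0.24055.
Then c = -234 − a·1027 − b·215 = 262.17.
At (1276, -9): z_contact = −552.2 + 2.2 + 262.17 = -287.9 m.
Depth below ground = -114 − (-287.9) = 174 m.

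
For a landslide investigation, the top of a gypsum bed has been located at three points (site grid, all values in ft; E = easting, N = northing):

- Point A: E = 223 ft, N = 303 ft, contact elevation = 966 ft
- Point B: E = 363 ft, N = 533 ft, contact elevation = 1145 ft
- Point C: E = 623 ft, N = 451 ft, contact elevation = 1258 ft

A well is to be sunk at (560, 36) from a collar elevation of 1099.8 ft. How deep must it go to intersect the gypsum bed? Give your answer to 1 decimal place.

Let the plane be z = a·E + b·N + c.
Point B−Point A: 140a + 230b = 179;  Point C−Point A: 400a + 148b = 292.
Solving gives a = 0.57054, b = 0.43098.
Then c = 966 − a·223 − b·303 = 708.18.
At (560, 36): z_contact = 319.50 + 15.52 + 708.18 = 1043.20 ft.
Depth below ground = 1099.8 − 1043.20 = 56.6 ft.

56.6 ft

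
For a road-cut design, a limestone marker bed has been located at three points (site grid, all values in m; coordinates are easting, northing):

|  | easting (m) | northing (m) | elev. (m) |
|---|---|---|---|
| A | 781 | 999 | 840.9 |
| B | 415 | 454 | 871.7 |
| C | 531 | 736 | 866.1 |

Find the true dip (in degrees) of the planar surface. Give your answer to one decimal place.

Two edge vectors: A→B = (-366, -545, 30.8), A→C = (-250, -263, 25.2).
Normal n = (A→B) × (A→C) = (-5633.6, 1523.2, -39992).
So ∂z/∂easting = −n_x/n_z = −0.14087 and ∂z/∂northing = −n_y/n_z = 0.03809.
Gradient magnitude |∇z| = √(a² + b²) = √(0.01984 + 0.00145) = 0.14593.
True dip = arctan(0.14593) = 8.3°, dipping toward ESE (azimuth ≈ 105°).

8.3°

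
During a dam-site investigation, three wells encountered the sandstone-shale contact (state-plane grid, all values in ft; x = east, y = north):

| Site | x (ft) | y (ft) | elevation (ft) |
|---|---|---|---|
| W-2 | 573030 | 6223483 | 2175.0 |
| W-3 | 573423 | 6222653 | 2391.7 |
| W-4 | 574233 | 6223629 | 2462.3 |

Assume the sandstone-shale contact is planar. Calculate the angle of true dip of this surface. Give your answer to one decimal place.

Two edge vectors: W-2→W-3 = (393, -830, 216.7), W-2→W-4 = (1203, 146, 287.3).
Normal n = (W-2→W-3) × (W-2→W-4) = (-270097.2, 147781.2, 1055868).
So ∂z/∂x = −n_x/n_z = 0.25581 and ∂z/∂y = −n_y/n_z = −0.13996.
Gradient magnitude |∇z| = √(a² + b²) = √(0.06544 + 0.01959) = 0.29159.
True dip = arctan(0.29159) = 16.3°, dipping toward WNW (azimuth ≈ 299°).

16.3°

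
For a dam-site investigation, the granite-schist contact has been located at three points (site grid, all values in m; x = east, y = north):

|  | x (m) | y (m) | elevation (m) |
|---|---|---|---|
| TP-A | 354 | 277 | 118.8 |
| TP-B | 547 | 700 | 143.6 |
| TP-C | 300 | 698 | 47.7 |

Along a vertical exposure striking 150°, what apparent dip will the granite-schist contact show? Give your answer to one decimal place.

Two edge vectors: TP-A→TP-B = (193, 423, 24.8), TP-A→TP-C = (-54, 421, -71.1).
Normal n = (TP-A→TP-B) × (TP-A→TP-C) = (-40516.1, 12383.1, 104095).
So ∂z/∂x = −n_x/n_z = 0.38922 and ∂z/∂y = −n_y/n_z = −0.11896.
Unit vector along 150° is (sin 150°, cos 150°) = (0.5000, -0.8660).
Slope in that direction = a·(0.5000) + b·(-0.8660) = 0.29763.
Apparent dip = arctan|0.29763| = 16.6° (true dip is 22.1°, so apparent ≤ true as expected).

16.6°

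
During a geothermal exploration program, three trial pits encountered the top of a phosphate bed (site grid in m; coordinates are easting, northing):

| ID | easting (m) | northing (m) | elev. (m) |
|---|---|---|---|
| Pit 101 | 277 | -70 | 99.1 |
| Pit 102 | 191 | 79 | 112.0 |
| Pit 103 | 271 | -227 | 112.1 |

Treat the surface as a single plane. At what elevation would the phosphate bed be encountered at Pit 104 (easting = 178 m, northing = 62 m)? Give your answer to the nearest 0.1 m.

Let the plane be z = a·easting + b·northing + c.
Pit 102−Pit 101: −86a + 149b = 12.9;  Pit 103−Pit 101: −6a − 157b = 13.
Solving gives a = −0.27524, b = −0.07228.
Then c = 99.1 − a·277 − b·-70 = 170.28.
At (178, 62): z = −49.0 − 4.5 + 170.28 = 116.8 m.

116.8 m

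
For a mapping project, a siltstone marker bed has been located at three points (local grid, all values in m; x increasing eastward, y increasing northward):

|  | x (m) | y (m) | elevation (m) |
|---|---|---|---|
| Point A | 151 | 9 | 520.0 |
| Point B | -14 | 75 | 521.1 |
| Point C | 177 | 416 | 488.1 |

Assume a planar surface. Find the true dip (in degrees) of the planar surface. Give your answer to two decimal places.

Let the plane be z = a·x + b·y + c.
Point B−Point A: −165a + 66b = 1.1;  Point C−Point A: 26a + 407b = −31.9.
Solving gives a = −0.03707, b = −0.07601.
Gradient magnitude |∇z| = √(a² + b²) = √(0.00137 + 0.00578) = 0.08457.
True dip = arctan(0.08457) = 4.83°, dipping toward NNE (azimuth ≈ 026°).

4.83°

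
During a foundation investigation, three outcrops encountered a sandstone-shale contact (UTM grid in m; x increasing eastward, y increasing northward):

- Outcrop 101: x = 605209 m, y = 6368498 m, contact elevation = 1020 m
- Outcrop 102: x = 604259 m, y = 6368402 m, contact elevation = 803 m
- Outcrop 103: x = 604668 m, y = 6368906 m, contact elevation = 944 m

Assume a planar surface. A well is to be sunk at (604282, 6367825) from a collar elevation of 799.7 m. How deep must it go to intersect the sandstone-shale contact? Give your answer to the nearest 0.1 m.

Two edge vectors: Outcrop 101→Outcrop 102 = (-950, -96, -217), Outcrop 101→Outcrop 103 = (-541, 408, -76).
Normal n = (Outcrop 101→Outcrop 102) × (Outcrop 101→Outcrop 103) = (95832, 45197, -439536).
So ∂z/∂x = −n_x/n_z = 0.218029922 and ∂z/∂y = −n_y/n_z = 0.102828892.
Intercept c from Outcrop 101: 1020 − 131953.67 − 654865.59 = −785799.27.
At (604282, 6367825): z_contact = 131751.56 + 654796.39 − 785799.27 = 748.68 m.
Depth below ground = 799.7 − 748.68 = 51.0 m.

51.0 m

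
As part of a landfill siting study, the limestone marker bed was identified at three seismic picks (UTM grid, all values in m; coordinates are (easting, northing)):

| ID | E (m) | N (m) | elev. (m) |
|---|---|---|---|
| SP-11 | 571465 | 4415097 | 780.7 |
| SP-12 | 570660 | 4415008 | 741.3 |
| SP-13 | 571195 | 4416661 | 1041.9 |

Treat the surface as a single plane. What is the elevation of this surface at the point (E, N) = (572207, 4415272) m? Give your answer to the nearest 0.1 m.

833.0 m

Two edge vectors: SP-11→SP-12 = (-805, -89, -39.4), SP-11→SP-13 = (-270, 1564, 261.2).
Normal n = (SP-11→SP-12) × (SP-11→SP-13) = (38374.8, 220904, -1283050).
So ∂z/∂E = −n_x/n_z = 0.029909045 and ∂z/∂N = −n_y/n_z = 0.172170999.
Intercept c from SP-11: 780.7 − 17091.97 − 760151.66 = −776462.93.
At (572207, 4415272): z = 17114.2 + 760181.8 − 776462.93 = 833.0 m.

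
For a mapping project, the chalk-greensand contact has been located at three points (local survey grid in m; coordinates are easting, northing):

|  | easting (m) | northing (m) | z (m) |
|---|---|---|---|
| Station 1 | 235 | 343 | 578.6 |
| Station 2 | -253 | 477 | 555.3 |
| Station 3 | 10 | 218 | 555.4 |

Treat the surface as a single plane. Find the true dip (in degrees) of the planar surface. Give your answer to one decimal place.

Two edge vectors: Station 1→Station 2 = (-488, 134, -23.3), Station 1→Station 3 = (-225, -125, -23.2).
Normal n = (Station 1→Station 2) × (Station 1→Station 3) = (-6021.3, -6079.1, 91150).
So ∂z/∂easting = −n_x/n_z = 0.06606 and ∂z/∂northing = −n_y/n_z = 0.06669.
Gradient magnitude |∇z| = √(a² + b²) = √(0.00436 + 0.00445) = 0.09387.
True dip = arctan(0.09387) = 5.4°, dipping toward SW (azimuth ≈ 225°).

5.4°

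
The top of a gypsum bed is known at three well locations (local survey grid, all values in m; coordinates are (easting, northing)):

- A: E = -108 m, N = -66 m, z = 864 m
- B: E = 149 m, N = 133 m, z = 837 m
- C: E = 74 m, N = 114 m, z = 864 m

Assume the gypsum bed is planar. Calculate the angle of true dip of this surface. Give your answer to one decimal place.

34.5°

Two edge vectors: A→B = (257, 199, -27), A→C = (182, 180, 0).
Normal n = (A→B) × (A→C) = (4860, -4914, 10042).
So ∂z/∂E = −n_x/n_z = −0.48397 and ∂z/∂N = −n_y/n_z = 0.48934.
Gradient magnitude |∇z| = √(a² + b²) = √(0.23422 + 0.23946) = 0.68825.
True dip = arctan(0.68825) = 34.5°, dipping toward SE (azimuth ≈ 135°).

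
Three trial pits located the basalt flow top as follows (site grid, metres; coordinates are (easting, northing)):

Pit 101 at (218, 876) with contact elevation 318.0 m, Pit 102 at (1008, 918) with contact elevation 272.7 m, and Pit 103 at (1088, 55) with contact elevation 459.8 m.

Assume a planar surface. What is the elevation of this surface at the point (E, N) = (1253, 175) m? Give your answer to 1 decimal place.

Two edge vectors: Pit 101→Pit 102 = (790, 42, -45.3), Pit 101→Pit 103 = (870, -821, 141.8).
Normal n = (Pit 101→Pit 102) × (Pit 101→Pit 103) = (-31235.7, -151433, -685130).
So ∂z/∂E = −n_x/n_z = −0.045591 and ∂z/∂N = −n_y/n_z = −0.221028.
Intercept c from Pit 101: 318 + 9.94 + 193.62 = 521.56.
At (1253, 175): z = −57.1 − 38.7 + 521.56 = 425.8 m.

425.8 m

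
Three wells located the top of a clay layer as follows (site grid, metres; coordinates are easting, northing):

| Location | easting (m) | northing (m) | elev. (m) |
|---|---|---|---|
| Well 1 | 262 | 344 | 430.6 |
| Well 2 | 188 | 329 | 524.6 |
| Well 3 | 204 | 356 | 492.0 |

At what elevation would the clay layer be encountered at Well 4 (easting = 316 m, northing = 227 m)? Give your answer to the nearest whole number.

428 m

Two edge vectors: Well 1→Well 2 = (-74, -15, 94), Well 1→Well 3 = (-58, 12, 61.4).
Normal n = (Well 1→Well 2) × (Well 1→Well 3) = (-2049, -908.4, -1758).
So ∂z/∂easting = −n_x/n_z = −1.16553 and ∂z/∂northing = −n_y/n_z = −0.51672.
Intercept c from Well 1: 430.6 + 305.37 + 177.75 = 913.72.
At (316, 227): z = −368.3 − 117.3 + 913.72 = 428.1 m.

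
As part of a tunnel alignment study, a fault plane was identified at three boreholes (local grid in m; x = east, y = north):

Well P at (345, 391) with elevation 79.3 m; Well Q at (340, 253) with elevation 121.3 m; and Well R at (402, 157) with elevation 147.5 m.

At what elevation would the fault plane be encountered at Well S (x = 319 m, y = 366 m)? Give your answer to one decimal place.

88.1 m

Two edge vectors: Well P→Well Q = (-5, -138, 42), Well P→Well R = (57, -234, 68.2).
Normal n = (Well P→Well Q) × (Well P→Well R) = (416.4, 2735, 9036).
So ∂z/∂x = −n_x/n_z = −0.04608 and ∂z/∂y = −n_y/n_z = −0.30268.
Intercept c from Well P: 79.3 + 15.90 + 118.35 = 213.55.
At (319, 366): z = −14.7 − 110.8 + 213.55 = 88.1 m.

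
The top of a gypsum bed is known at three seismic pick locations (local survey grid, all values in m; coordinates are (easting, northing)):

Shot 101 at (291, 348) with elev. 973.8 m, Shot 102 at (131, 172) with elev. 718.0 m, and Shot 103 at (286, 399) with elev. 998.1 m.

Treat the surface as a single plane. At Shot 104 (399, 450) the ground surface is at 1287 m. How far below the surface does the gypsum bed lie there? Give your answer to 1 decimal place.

Let the plane be z = a·E + b·N + c.
Shot 102−Shot 101: −160a − 176b = −255.8;  Shot 103−Shot 101: −5a + 51b = 24.3.
Solving gives a = 0.97002, b = 0.57157.
Then c = 973.8 − a·291 − b·348 = 492.62.
At (399, 450): z_contact = 387.04 + 257.21 + 492.62 = 1136.86 m.
Depth below ground = 1287 − 1136.86 = 150.1 m.

150.1 m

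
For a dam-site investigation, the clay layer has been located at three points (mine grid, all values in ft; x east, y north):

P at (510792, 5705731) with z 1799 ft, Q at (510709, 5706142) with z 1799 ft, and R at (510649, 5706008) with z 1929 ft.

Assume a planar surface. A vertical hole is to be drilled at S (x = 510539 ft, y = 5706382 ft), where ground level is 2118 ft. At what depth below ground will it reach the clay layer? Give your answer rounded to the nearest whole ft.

138 ft

Let the plane be z = a·x + b·y + c.
Q−P: −83a + 411b = 0;  R−P: −143a + 277b = 130.
Solving gives a = −1.49320888, b = −0.30154826.
Then c = 1799 − a·510792 − b·5705731 = 2485071.43.
At (510539, 5706382): z_contact = −762341.4 − 1720749.6 + 2485071.43 = 1980.5 ft.
Depth below ground = 2118 − 1980.5 = 138 ft.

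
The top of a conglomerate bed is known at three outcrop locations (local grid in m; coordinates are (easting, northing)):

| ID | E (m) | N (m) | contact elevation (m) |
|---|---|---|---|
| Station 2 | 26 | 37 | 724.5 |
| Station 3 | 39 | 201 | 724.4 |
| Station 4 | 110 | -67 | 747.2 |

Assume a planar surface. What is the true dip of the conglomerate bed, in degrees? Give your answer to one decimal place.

13.8°

Two edge vectors: Station 2→Station 3 = (13, 164, -0.1), Station 2→Station 4 = (84, -104, 22.7).
Normal n = (Station 2→Station 3) × (Station 2→Station 4) = (3712.4, -303.5, -15128).
So ∂z/∂E = −n_x/n_z = 0.24540 and ∂z/∂N = −n_y/n_z = −0.02006.
Gradient magnitude |∇z| = √(a² + b²) = √(0.06022 + 0.00040) = 0.24622.
True dip = arctan(0.24622) = 13.8°, dipping toward W (azimuth ≈ 275°).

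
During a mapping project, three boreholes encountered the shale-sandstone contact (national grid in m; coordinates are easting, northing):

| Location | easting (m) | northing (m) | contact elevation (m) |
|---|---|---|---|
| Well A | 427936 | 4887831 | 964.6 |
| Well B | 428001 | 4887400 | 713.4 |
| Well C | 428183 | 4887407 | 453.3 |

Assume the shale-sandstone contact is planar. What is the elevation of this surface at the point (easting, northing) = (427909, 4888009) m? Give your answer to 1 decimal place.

1068.6 m

Two edge vectors: Well A→Well B = (65, -431, -251.2), Well A→Well C = (247, -424, -511.3).
Normal n = (Well A→Well B) × (Well A→Well C) = (113861.5, -28811.9, 78897).
So ∂z/∂easting = −n_x/n_z = −1.443166407 and ∂z/∂northing = −n_y/n_z = 0.365183721.
Intercept c from Well A: 964.6 + 617582.86 − 1784956.31 = −1166408.85.
At (427909, 4888009): z = −617543.9 + 1785021.3 − 1166408.85 = 1068.6 m.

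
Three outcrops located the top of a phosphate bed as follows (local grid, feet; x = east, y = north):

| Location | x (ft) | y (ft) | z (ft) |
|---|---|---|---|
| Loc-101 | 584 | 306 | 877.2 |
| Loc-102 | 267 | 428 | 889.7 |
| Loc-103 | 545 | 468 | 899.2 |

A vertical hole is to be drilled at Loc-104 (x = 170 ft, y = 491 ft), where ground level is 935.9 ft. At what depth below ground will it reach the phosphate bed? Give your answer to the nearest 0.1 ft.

38.8 ft

Let the plane be z = a·x + b·y + c.
Loc-102−Loc-101: −317a + 122b = 12.5;  Loc-103−Loc-101: −39a + 162b = 22.
Solving gives a = 0.01414, b = 0.13921.
Then c = 877.2 − a·584 − b·306 = 826.34.
At (170, 491): z_contact = 2.40 + 68.35 + 826.34 = 897.10 ft.
Depth below ground = 935.9 − 897.10 = 38.8 ft.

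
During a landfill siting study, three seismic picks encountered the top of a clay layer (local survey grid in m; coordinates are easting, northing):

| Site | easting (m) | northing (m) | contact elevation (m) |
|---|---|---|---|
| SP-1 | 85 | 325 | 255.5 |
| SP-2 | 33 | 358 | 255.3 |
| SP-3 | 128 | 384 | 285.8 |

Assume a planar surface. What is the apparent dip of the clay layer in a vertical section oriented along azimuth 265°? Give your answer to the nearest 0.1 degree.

Two edge vectors: SP-1→SP-2 = (-52, 33, -0.2), SP-1→SP-3 = (43, 59, 30.3).
Normal n = (SP-1→SP-2) × (SP-1→SP-3) = (1011.7, 1567, -4487).
So ∂z/∂easting = −n_x/n_z = 0.22547 and ∂z/∂northing = −n_y/n_z = 0.34923.
Unit vector along 265° is (sin 265°, cos 265°) = (-0.9962, -0.0872).
Slope in that direction = a·(-0.9962) + b·(-0.0872) = −0.25505.
Apparent dip = arctan|0.25505| = 14.3° (true dip is 22.6°, so apparent ≤ true as expected).

14.3°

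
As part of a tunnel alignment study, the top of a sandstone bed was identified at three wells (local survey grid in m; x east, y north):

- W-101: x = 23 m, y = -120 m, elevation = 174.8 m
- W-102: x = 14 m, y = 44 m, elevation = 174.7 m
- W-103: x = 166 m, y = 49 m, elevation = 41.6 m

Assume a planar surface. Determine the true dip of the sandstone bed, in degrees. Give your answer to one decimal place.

41.2°

Let the plane be z = a·x + b·y + c.
W-102−W-101: −9a + 164b = −0.1;  W-103−W-101: 143a + 169b = −133.2.
Solving gives a = −0.87406, b = −0.04858.
Gradient magnitude |∇z| = √(a² + b²) = √(0.76398 + 0.00236) = 0.87541.
True dip = arctan(0.87541) = 41.2°, dipping toward E (azimuth ≈ 087°).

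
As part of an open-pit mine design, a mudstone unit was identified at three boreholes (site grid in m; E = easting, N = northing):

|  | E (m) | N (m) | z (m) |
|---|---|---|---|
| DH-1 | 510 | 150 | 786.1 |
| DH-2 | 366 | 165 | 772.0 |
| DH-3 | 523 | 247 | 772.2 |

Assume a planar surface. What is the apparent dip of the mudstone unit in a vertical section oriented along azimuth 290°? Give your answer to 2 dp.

7.39°

Let the plane be z = a·E + b·N + c.
DH-2−DH-1: −144a + 15b = −14.1;  DH-3−DH-1: 13a + 97b = −13.9.
Solving gives a = 0.08185, b = −0.15427.
Unit vector along 290° is (sin 290°, cos 290°) = (-0.9397, 0.3420).
Slope in that direction = a·(-0.9397) + b·(0.3420) = −0.12967.
Apparent dip = arctan|0.12967| = 7.39° (true dip is 9.9°, so apparent ≤ true as expected).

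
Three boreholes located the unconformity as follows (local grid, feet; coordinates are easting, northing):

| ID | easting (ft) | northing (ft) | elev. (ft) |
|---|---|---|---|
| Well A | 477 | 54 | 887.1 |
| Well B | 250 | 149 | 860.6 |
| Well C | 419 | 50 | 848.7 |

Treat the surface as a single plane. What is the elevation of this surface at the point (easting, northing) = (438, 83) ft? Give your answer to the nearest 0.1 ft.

Let the plane be z = a·easting + b·northing + c.
Well B−Well A: −227a + 95b = −26.5;  Well C−Well A: −58a − 4b = −38.4.
Solving gives a = 0.58492, b = 1.11870.
Then c = 887.1 − a·477 − b·54 = 547.68.
At (438, 83): z = 256.2 + 92.9 + 547.68 = 896.7 ft.

896.7 ft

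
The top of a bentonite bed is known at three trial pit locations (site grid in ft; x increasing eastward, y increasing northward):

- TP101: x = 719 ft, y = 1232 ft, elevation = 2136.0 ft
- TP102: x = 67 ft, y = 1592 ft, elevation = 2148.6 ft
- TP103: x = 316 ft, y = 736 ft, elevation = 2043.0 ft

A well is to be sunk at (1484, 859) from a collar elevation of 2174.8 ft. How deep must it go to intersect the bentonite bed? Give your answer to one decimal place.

Two edge vectors: TP101→TP102 = (-652, 360, 12.6), TP101→TP103 = (-403, -496, -93).
Normal n = (TP101→TP102) × (TP101→TP103) = (-27230.4, -65713.8, 468472).
So ∂z/∂x = −n_x/n_z = 0.058126 and ∂z/∂y = −n_y/n_z = 0.140273.
Intercept c from TP101: 2136 − 41.79 − 172.82 = 1921.39.
At (1484, 859): z_contact = 86.26 + 120.49 + 1921.39 = 2128.14 ft.
Depth below ground = 2174.8 − 2128.14 = 46.7 ft.

46.7 ft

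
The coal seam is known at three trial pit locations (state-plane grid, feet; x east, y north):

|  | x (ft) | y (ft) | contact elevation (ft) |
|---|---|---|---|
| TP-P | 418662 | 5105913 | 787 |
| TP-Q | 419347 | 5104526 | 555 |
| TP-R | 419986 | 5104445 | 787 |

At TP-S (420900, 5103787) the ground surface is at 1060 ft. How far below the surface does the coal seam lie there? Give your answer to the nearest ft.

Two edge vectors: TP-P→TP-Q = (685, -1387, -232), TP-P→TP-R = (1324, -1468, 0).
Normal n = (TP-P→TP-Q) × (TP-P→TP-R) = (-340576, -307168, 830808).
So ∂z/∂x = −n_x/n_z = 0.40993346 and ∂z/∂y = −n_y/n_z = 0.36972201.
Intercept c from TP-P: 787 − 171623.56 − 1887768.39 = −2058604.96.
At (420900, 5103787): z_contact = 172541.0 + 1886982.4 − 2058604.96 = 918.4 ft.
Depth below ground = 1060 − 918.4 = 142 ft.

142 ft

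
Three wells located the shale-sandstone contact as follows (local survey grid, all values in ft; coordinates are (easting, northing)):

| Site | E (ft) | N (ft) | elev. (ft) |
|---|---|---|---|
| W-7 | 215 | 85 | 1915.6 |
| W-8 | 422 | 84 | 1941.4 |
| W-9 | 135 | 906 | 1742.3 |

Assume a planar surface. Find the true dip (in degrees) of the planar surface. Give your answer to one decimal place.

13.2°

Let the plane be z = a·E + b·N + c.
W-8−W-7: 207a − 1b = 25.8;  W-9−W-7: −80a + 821b = −173.3.
Solving gives a = 0.12368, b = −0.19903.
Gradient magnitude |∇z| = √(a² + b²) = √(0.01530 + 0.03961) = 0.23433.
True dip = arctan(0.23433) = 13.2°, dipping toward NNW (azimuth ≈ 328°).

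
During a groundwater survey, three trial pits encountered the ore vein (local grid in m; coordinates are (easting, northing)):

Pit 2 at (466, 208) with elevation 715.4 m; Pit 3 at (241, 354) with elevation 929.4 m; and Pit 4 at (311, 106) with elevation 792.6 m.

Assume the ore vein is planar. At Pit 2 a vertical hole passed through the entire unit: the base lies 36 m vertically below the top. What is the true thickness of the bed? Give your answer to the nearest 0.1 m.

28.0 m

Two edge vectors: Pit 2→Pit 3 = (-225, 146, 214), Pit 2→Pit 4 = (-155, -102, 77.2).
Normal n = (Pit 2→Pit 3) × (Pit 2→Pit 4) = (33099.2, -15800, 45580).
So ∂z/∂E = −n_x/n_z = −0.72618 and ∂z/∂N = −n_y/n_z = 0.34664.
|∇z| = √(a²+b²) = 0.80467, so dip δ = arctan(0.80467) = 38.82°.
True thickness = vertical thickness × cos δ = 36 × cos 38.82° = 28.0 m.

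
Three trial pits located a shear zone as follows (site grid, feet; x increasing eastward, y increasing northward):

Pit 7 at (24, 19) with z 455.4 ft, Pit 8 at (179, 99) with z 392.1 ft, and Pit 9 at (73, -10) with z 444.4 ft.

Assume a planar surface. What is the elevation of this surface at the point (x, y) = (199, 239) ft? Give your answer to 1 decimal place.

362.4 ft

Let the plane be z = a·x + b·y + c.
Pit 8−Pit 7: 155a + 80b = −63.3;  Pit 9−Pit 7: 49a − 29b = −11.
Solving gives a = −0.32272, b = −0.16598.
Then c = 455.4 − a·24 − b·19 = 466.30.
At (199, 239): z = −64.2 − 39.7 + 466.30 = 362.4 ft.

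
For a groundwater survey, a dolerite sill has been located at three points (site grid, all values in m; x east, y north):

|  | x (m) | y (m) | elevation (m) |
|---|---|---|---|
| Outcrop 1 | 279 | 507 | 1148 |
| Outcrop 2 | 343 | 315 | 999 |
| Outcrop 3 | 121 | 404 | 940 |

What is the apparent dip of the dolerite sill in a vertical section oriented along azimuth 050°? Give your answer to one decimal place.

Let the plane be z = a·x + b·y + c.
Outcrop 2−Outcrop 1: 64a − 192b = −149;  Outcrop 3−Outcrop 1: −158a − 103b = −208.
Solving gives a = 0.66586, b = 0.99800.
Unit vector along 050° is (sin 50°, cos 50°) = (0.7660, 0.6428).
Slope in that direction = a·(0.7660) + b·(0.6428) = 1.15158.
Apparent dip = arctan|1.15158| = 49.0° (true dip is 50.2°, so apparent ≤ true as expected).

49.0°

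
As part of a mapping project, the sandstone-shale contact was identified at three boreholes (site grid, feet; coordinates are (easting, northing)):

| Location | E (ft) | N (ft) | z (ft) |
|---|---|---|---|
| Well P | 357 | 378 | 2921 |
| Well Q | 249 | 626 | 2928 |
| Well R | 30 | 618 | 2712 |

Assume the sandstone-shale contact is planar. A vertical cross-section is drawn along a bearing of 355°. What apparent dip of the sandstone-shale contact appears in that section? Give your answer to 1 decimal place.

20.0°

Two edge vectors: Well P→Well Q = (-108, 248, 7), Well P→Well R = (-327, 240, -209).
Normal n = (Well P→Well Q) × (Well P→Well R) = (-53512, -24861, 55176).
So ∂z/∂E = −n_x/n_z = 0.96984 and ∂z/∂N = −n_y/n_z = 0.45058.
Unit vector along 355° is (sin 355°, cos 355°) = (-0.0872, 0.9962).
Slope in that direction = a·(-0.0872) + b·(0.9962) = 0.36433.
Apparent dip = arctan|0.36433| = 20.0° (true dip is 46.9°, so apparent ≤ true as expected).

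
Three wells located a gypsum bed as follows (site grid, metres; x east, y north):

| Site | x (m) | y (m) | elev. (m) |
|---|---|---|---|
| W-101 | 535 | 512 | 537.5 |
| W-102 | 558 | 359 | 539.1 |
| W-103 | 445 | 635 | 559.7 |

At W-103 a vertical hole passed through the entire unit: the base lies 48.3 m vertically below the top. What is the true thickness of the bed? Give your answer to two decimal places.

45.81 m

Two edge vectors: W-101→W-102 = (23, -153, 1.6), W-101→W-103 = (-90, 123, 22.2).
Normal n = (W-101→W-102) × (W-101→W-103) = (-3593.4, -654.6, -10941).
So ∂z/∂x = −n_x/n_z = −0.32843 and ∂z/∂y = −n_y/n_z = −0.05983.
|∇z| = √(a²+b²) = 0.33384, so dip δ = arctan(0.33384) = 18.46°.
True thickness = vertical thickness × cos δ = 48.3 × cos 18.46° = 45.81 m.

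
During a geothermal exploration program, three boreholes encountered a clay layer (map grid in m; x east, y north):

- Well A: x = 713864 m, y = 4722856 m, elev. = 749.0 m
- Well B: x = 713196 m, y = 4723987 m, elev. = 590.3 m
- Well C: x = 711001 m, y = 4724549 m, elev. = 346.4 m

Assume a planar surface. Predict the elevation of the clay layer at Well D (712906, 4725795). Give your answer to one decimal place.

Two edge vectors: Well A→Well B = (-668, 1131, -158.7), Well A→Well C = (-2863, 1693, -402.6).
Normal n = (Well A→Well B) × (Well A→Well C) = (-186661.5, 185421.3, 2107129).
So ∂z/∂x = −n_x/n_z = 0.088585701 and ∂z/∂y = −n_y/n_z = −0.087997128.
Intercept c from Well A: 749 − 63238.14 + 415597.76 = 353108.62.
At (712906, 4725795): z = 63153.3 − 415856.4 + 353108.62 = 405.5 m.

405.5 m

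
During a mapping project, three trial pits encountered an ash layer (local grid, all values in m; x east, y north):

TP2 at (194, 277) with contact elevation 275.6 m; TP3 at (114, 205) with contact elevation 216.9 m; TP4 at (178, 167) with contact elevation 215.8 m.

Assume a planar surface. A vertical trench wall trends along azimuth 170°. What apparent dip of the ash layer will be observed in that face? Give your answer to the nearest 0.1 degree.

Two edge vectors: TP2→TP3 = (-80, -72, -58.7), TP2→TP4 = (-16, -110, -59.8).
Normal n = (TP2→TP3) × (TP2→TP4) = (-2151.4, -3844.8, 7648).
So ∂z/∂x = −n_x/n_z = 0.28130 and ∂z/∂y = −n_y/n_z = 0.50272.
Unit vector along 170° is (sin 170°, cos 170°) = (0.1736, -0.9848).
Slope in that direction = a·(0.1736) + b·(-0.9848) = −0.44623.
Apparent dip = arctan|0.44623| = 24.0° (true dip is 29.9°, so apparent ≤ true as expected).

24.0°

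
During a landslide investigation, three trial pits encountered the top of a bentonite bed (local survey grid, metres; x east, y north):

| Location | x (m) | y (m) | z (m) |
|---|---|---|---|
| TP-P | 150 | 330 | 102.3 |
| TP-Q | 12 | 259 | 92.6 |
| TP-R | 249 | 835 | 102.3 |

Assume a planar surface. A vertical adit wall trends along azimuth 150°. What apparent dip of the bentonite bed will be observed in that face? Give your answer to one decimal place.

Let the plane be z = a·x + b·y + c.
TP-Q−TP-P: −138a − 71b = −9.7;  TP-R−TP-P: 99a + 505b = 0.
Solving gives a = 0.07817, b = −0.01533.
Unit vector along 150° is (sin 150°, cos 150°) = (0.5000, -0.8660).
Slope in that direction = a·(0.5000) + b·(-0.8660) = 0.05236.
Apparent dip = arctan|0.05236| = 3.0° (true dip is 4.6°, so apparent ≤ true as expected).

3.0°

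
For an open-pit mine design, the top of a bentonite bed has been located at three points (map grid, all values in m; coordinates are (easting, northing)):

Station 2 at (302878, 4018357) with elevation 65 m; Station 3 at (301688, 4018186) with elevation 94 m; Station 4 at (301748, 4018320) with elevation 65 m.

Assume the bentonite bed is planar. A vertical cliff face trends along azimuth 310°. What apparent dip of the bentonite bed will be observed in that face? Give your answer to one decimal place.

Two edge vectors: Station 2→Station 3 = (-1190, -171, 29), Station 2→Station 4 = (-1130, -37, 0).
Normal n = (Station 2→Station 3) × (Station 2→Station 4) = (1073, -32770, -149200).
So ∂z/∂E = −n_x/n_z = 0.00719 and ∂z/∂N = −n_y/n_z = −0.21964.
Unit vector along 310° is (sin 310°, cos 310°) = (-0.7660, 0.6428).
Slope in that direction = a·(-0.7660) + b·(0.6428) = −0.14669.
Apparent dip = arctan|0.14669| = 8.3° (true dip is 12.4°, so apparent ≤ true as expected).

8.3°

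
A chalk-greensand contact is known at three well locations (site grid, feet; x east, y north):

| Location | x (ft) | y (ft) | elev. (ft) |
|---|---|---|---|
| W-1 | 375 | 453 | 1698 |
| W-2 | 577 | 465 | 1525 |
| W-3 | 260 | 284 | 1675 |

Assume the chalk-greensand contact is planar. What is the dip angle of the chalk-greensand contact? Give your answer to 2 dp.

49.52°

Let the plane be z = a·x + b·y + c.
W-2−W-1: 202a + 12b = −173;  W-3−W-1: −115a − 169b = −23.
Solving gives a = −0.90094, b = 0.74916.
Gradient magnitude |∇z| = √(a² + b²) = √(0.81169 + 0.56124) = 1.17172.
True dip = arctan(1.17172) = 49.52°, dipping toward SE (azimuth ≈ 130°).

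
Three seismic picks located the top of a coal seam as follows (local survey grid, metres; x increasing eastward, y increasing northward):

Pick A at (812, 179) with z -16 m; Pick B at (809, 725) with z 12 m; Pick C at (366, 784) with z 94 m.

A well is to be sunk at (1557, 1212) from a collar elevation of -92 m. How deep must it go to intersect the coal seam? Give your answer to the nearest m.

Let the plane be z = a·x + b·y + c.
Pick B−Pick A: −3a + 546b = 28;  Pick C−Pick A: −446a + 605b = 110.
Solving gives a = −0.17840, b = 0.05030.
Then c = -16 − a·812 − b·179 = 119.86.
At (1557, 1212): z_contact = −277.8 + 61.0 + 119.86 = -96.9 m.
Depth below ground = -92 − (-96.9) = 5 m.

5 m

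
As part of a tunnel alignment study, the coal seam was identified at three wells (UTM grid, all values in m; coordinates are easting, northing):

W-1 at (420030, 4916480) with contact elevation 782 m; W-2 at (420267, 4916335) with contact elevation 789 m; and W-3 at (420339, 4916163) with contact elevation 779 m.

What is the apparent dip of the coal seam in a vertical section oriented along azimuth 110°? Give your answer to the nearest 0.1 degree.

Let the plane be z = a·easting + b·northing + c.
W-2−W-1: 237a − 145b = 7;  W-3−W-1: 309a − 317b = −3.
Solving gives a = 0.08752, b = 0.09478.
Unit vector along 110° is (sin 110°, cos 110°) = (0.9397, -0.3420).
Slope in that direction = a·(0.9397) + b·(-0.3420) = 0.04983.
Apparent dip = arctan|0.04983| = 2.9° (true dip is 7.4°, so apparent ≤ true as expected).

2.9°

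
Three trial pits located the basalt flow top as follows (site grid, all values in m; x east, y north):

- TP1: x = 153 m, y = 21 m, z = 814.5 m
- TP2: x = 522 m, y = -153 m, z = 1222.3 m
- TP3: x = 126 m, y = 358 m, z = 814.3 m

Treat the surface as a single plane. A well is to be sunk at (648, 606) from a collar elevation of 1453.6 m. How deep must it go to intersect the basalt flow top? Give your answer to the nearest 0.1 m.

Let the plane be z = a·x + b·y + c.
TP2−TP1: 369a − 174b = 407.8;  TP3−TP1: −27a + 337b = −0.2.
Solving gives a = 1.14825, b = 0.09140.
Then c = 814.5 − a·153 − b·21 = 636.90.
At (648, 606): z_contact = 744.07 + 55.39 + 636.90 = 1436.35 m.
Depth below ground = 1453.6 − 1436.35 = 17.2 m.

17.2 m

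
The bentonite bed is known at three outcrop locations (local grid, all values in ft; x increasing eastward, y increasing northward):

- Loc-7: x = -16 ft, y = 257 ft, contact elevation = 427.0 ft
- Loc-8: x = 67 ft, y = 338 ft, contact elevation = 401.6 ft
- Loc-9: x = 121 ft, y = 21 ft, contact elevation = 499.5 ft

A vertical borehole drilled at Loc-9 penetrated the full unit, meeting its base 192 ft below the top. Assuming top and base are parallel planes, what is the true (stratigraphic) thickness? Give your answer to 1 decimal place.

183.4 ft

Two edge vectors: Loc-7→Loc-8 = (83, 81, -25.4), Loc-7→Loc-9 = (137, -236, 72.5).
Normal n = (Loc-7→Loc-8) × (Loc-7→Loc-9) = (-121.9, -9497.3, -30685).
So ∂z/∂x = −n_x/n_z = −0.00397 and ∂z/∂y = −n_y/n_z = −0.30951.
|∇z| = √(a²+b²) = 0.30954, so dip δ = arctan(0.30954) = 17.20°.
True thickness = vertical thickness × cos δ = 192 × cos 17.20° = 183.4 ft.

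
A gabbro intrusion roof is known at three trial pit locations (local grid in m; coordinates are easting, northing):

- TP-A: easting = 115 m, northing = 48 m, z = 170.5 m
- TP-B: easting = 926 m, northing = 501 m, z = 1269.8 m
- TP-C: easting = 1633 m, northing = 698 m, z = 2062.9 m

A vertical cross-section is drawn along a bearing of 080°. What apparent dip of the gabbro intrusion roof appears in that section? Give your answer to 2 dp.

45.58°

Two edge vectors: TP-A→TP-B = (811, 453, 1099.3), TP-A→TP-C = (1518, 650, 1892.4).
Normal n = (TP-A→TP-B) × (TP-A→TP-C) = (142712.2, 134001, -160504).
So ∂z/∂easting = −n_x/n_z = 0.88915 and ∂z/∂northing = −n_y/n_z = 0.83488.
Unit vector along 080° is (sin 80°, cos 80°) = (0.9848, 0.1736).
Slope in that direction = a·(0.9848) + b·(0.1736) = 1.02062.
Apparent dip = arctan|1.02062| = 45.58° (true dip is 50.7°, so apparent ≤ true as expected).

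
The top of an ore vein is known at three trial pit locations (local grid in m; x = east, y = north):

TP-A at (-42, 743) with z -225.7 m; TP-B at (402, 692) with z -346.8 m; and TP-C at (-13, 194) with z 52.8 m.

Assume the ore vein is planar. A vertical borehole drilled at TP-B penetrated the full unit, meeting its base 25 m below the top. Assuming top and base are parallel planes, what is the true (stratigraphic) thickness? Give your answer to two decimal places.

21.23 m

Two edge vectors: TP-A→TP-B = (444, -51, -121.1), TP-A→TP-C = (29, -549, 278.5).
Normal n = (TP-A→TP-B) × (TP-A→TP-C) = (-80687.4, -127165.9, -242277).
So ∂z/∂x = −n_x/n_z = −0.33304 and ∂z/∂y = −n_y/n_z = −0.52488.
|∇z| = √(a²+b²) = 0.62162, so dip δ = arctan(0.62162) = 31.87°.
True thickness = vertical thickness × cos δ = 25 × cos 31.87° = 21.23 m.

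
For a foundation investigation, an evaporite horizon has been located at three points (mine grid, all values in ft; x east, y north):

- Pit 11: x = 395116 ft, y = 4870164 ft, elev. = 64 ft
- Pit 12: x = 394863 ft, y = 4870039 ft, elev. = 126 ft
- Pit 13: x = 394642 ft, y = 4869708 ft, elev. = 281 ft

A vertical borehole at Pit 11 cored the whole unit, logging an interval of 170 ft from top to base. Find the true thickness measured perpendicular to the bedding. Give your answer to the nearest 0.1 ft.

154.7 ft

Let the plane be z = a·x + b·y + c.
Pit 12−Pit 11: −253a − 125b = 62;  Pit 13−Pit 11: −474a − 456b = 217.
Solving gives a = −0.02044, b = −0.45463.
|∇z| = √(a²+b²) = 0.45509, so dip δ = arctan(0.45509) = 24.47°.
True thickness = vertical thickness × cos δ = 170 × cos 24.47° = 154.7 ft.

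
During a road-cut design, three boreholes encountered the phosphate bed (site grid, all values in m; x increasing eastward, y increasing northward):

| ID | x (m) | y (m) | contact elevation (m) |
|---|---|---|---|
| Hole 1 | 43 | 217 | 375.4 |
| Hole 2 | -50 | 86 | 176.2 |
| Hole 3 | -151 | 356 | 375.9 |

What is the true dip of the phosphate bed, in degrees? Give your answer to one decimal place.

Two edge vectors: Hole 1→Hole 2 = (-93, -131, -199.2), Hole 1→Hole 3 = (-194, 139, 0.5).
Normal n = (Hole 1→Hole 2) × (Hole 1→Hole 3) = (27623.3, 38691.3, -38341).
So ∂z/∂x = −n_x/n_z = 0.72046 and ∂z/∂y = −n_y/n_z = 1.00914.
Gradient magnitude |∇z| = √(a² + b²) = √(0.51907 + 1.01836) = 1.23993.
True dip = arctan(1.23993) = 51.1°, dipping toward SW (azimuth ≈ 216°).

51.1°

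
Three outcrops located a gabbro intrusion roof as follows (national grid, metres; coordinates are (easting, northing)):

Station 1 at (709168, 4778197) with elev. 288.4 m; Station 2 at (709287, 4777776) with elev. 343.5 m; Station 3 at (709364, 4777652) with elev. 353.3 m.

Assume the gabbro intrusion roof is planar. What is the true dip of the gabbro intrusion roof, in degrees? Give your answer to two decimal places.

Two edge vectors: Station 1→Station 2 = (119, -421, 55.1), Station 1→Station 3 = (196, -545, 64.9).
Normal n = (Station 1→Station 2) × (Station 1→Station 3) = (2706.6, 3076.5, 17661).
So ∂z/∂E = −n_x/n_z = −0.15325 and ∂z/∂N = −n_y/n_z = −0.17420.
Gradient magnitude |∇z| = √(a² + b²) = √(0.02349 + 0.03034) = 0.23202.
True dip = arctan(0.23202) = 13.06°, dipping toward NE (azimuth ≈ 041°).

13.06°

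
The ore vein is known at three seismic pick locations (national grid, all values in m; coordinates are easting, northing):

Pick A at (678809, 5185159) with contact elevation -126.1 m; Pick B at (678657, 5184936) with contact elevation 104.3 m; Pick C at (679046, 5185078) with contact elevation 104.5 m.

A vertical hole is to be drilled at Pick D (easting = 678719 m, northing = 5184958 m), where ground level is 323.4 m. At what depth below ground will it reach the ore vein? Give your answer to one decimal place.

218.2 m

Two edge vectors: Pick A→Pick B = (-152, -223, 230.4), Pick A→Pick C = (237, -81, 230.6).
Normal n = (Pick A→Pick B) × (Pick A→Pick C) = (-32761.4, 89656, 65163).
So ∂z/∂easting = −n_x/n_z = 0.502760769 and ∂z/∂northing = −n_y/n_z = −1.375872811.
Intercept c from Pick A: -126.1 − 341278.53 + 7134119.29 = 6792714.66.
At (678719, 5184958): z_contact = 341233.29 − 7133842.74 + 6792714.66 = 105.20 m.
Depth below ground = 323.4 − 105.20 = 218.2 m.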